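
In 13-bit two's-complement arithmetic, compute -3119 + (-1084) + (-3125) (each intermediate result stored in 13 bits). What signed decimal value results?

864

-3119 + (-1084) = -4203 → wraps to 3989 (0111110010101)
3989 + (-3125) = 864 (0001101100000)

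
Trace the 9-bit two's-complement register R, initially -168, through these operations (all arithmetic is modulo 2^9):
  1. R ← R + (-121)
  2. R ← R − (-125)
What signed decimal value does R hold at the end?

-164

Start: R = -168 = 101011000.
R = -168 + (-121) = -289; wraps to 223 = 011011111
R = 223 − (-125) = 348; wraps to -164 = 101011100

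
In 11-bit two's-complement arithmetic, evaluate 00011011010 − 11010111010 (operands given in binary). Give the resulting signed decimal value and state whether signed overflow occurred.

00011011010 = 218 (signed)
11010111010 = -326 (signed)
Subtract via negate-and-add: invert 11010111010 + 1 = 00101000110 (i.e. 326).
  00011011010
+ 00101000110
= 01000100000
Result 01000100000: MSB = 0 → value 544.
Both addends (after negating the subtrahend) are non-negative and so is the stored result: no signed overflow.

544; no overflow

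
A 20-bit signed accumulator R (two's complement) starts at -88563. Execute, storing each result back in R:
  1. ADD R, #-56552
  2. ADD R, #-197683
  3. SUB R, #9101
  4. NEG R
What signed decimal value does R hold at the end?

351899

Start: R = -88563 = 11101010011000001101.
R = -88563 + (-56552) = -145115 = 11011100100100100101
R = -145115 + (-197683) = -342798 = 10101100010011110010
R = -342798 − 9101 = -351899 = 10101010000101100101
R = −(-351899) = 351899 = 01010101111010011011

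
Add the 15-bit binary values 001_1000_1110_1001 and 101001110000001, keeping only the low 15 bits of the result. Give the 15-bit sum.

  001100011101001
+ 101001110000001
= 110110001101010

110110001101010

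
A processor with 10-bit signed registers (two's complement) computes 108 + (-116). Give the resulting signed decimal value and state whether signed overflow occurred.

-8; no overflow

108 → 0001101100
-116 → 1110001100
  0001101100
+ 1110001100
= 1111111000
Result 1111111000: MSB = 1 → 1016 − 1024 = -8.
Addends have opposite signs, so signed overflow cannot occur.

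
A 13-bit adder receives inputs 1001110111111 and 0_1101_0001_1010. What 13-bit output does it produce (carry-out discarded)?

  1001110111111
+ 0110100011010
= 0000011011001  (discard carry-out 1)

0000011011001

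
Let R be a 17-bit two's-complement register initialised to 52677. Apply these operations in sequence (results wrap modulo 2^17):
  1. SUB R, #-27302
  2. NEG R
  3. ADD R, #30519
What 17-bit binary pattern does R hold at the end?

10011111011001100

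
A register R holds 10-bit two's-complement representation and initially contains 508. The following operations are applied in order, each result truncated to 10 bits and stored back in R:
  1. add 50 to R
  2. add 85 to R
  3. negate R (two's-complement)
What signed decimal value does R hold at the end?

Start: R = 508 = 0111111100.
R = 508 + 50 = 558; wraps to -466 = 1000101110
R = -466 + 85 = -381 = 1010000011
R = −(-381) = 381 = 0101111101

381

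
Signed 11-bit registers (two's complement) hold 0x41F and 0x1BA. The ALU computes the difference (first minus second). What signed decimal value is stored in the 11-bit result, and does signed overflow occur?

613; overflow

0x41F = 10000011111 = -993 (signed)
0x1BA = 00110111010 = 442 (signed)
Subtract via negate-and-add: invert 00110111010 + 1 = 11001000110 (i.e. -442).
  10000011111
+ 11001000110
= 01001100101  (discard carry-out 1)
Result 01001100101: MSB = 0 → value 613.
Both addends (after negating the subtrahend) are negative but the stored result is non-negative: signed overflow. The true value -993 − 442 = -1435 lies outside [-1024, 1023].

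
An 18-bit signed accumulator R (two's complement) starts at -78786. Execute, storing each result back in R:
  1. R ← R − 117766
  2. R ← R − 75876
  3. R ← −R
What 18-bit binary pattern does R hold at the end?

000010100000101100

Start: R = -78786 = 101100110000111110.
R = -78786 − 117766 = -196552; wraps to 65592 = 010000000000111000
R = 65592 − 75876 = -10284 = 111101011111010100
R = −(-10284) = 10284 = 000010100000101100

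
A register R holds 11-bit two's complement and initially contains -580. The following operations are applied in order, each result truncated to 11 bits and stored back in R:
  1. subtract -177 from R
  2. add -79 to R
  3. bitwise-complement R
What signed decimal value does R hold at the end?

481

Start: R = -580 = 10110111100.
R = -580 − (-177) = -403 = 11001101101
R = -403 + (-79) = -482 = 11000011110
R = NOT 11000011110 = 00111100001 = 481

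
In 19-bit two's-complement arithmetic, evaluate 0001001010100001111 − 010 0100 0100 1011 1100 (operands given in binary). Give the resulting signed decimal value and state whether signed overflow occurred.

-110509; no overflow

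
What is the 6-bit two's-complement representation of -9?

|-9| = 9 = 001001 in 6 bits.
Invert the bits: 110110. Add 1: 110111.

110111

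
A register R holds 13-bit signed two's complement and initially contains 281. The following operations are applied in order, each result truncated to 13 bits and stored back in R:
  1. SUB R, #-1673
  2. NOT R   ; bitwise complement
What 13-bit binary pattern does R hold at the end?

Start: R = 281 = 0000100011001.
R = 281 − (-1673) = 1954 = 0011110100010
R = NOT 0011110100010 = 1100001011101 = -1955

1100001011101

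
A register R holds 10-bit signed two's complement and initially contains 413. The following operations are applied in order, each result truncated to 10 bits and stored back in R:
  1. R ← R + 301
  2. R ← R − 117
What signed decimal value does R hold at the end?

Start: R = 413 = 0110011101.
R = 413 + 301 = 714; wraps to -310 = 1011001010
R = -310 − 117 = -427 = 1001010101

-427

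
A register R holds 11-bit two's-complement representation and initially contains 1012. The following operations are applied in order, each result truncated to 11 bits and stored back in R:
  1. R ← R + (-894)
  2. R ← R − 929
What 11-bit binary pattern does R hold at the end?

10011010101

Start: R = 1012 = 01111110100.
R = 1012 + (-894) = 118 = 00001110110
R = 118 − 929 = -811 = 10011010101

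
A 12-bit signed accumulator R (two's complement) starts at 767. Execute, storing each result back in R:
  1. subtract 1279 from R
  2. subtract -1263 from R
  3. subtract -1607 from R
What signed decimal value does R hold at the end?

-1738

Start: R = 767 = 001011111111.
R = 767 − 1279 = -512 = 111000000000
R = -512 − (-1263) = 751 = 001011101111
R = 751 − (-1607) = 2358; wraps to -1738 = 100100110110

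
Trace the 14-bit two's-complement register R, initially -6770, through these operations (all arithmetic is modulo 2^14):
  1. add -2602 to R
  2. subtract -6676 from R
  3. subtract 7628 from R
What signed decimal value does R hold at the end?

6060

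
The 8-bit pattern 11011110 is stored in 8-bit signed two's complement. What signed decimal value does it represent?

MSB is 1, so the value is negative.
Invert: 00100001. Add 1: 00100010 = 34. So the value is −34.

-34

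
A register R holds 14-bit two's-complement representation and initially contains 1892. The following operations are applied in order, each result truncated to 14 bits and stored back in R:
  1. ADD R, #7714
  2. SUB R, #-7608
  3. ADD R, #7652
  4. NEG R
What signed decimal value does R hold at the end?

Start: R = 1892 = 00011101100100.
R = 1892 + 7714 = 9606; wraps to -6778 = 10010110000110
R = -6778 − (-7608) = 830 = 00001100111110
R = 830 + 7652 = 8482; wraps to -7902 = 10000100100010
R = −(-7902) = 7902 = 01111011011110

7902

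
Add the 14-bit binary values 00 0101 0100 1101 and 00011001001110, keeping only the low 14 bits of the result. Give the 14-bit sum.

00101110011011

  00010101001101
+ 00011001001110
= 00101110011011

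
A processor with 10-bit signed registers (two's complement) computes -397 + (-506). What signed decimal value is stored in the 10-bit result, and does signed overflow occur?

121; overflow

-397 → 1001110011
-506 → 1000000110
  1001110011
+ 1000000110
= 0001111001  (discard carry-out 1)
Result 0001111001: MSB = 0 → value 121.
Both addends are negative but the stored result is non-negative: signed overflow. The true value -397 + (-506) = -903 lies outside [-512, 511].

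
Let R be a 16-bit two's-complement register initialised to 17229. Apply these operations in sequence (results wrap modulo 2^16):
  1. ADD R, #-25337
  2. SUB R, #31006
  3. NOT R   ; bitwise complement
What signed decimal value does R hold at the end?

-26423

Start: R = 17229 = 0100001101001101.
R = 17229 + (-25337) = -8108 = 1110000001010100
R = -8108 − 31006 = -39114; wraps to 26422 = 0110011100110110
R = NOT 0110011100110110 = 1001100011001001 = -26423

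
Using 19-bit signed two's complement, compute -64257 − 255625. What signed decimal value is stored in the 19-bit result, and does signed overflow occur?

-64257 → 1110000010011111111
255625 → 0111110011010001001
Subtract via negate-and-add: invert 0111110011010001001 + 1 = 1000001100101110111 (i.e. -255625).
  1110000010011111111
+ 1000001100101110111
= 0110001111001110110  (discard carry-out 1)
Result 0110001111001110110: MSB = 0 → value 204406.
Both addends (after negating the subtrahend) are negative but the stored result is non-negative: signed overflow. The true value -64257 − 255625 = -319882 lies outside [-262144, 262143].

204406; overflow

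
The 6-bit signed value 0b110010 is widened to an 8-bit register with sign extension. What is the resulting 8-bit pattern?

MSB of 110010 is 1; replicate it into the new high bits.
11|110010 → 11110010 (still -14).

11110010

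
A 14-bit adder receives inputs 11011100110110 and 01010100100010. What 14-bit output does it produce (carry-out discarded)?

00110001011000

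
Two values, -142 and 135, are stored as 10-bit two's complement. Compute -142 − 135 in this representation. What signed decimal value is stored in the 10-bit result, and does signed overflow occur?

-142 → 1101110010
135 → 0010000111
Subtract via negate-and-add: invert 0010000111 + 1 = 1101111001 (i.e. -135).
  1101110010
+ 1101111001
= 1011101011  (discard carry-out 1)
Result 1011101011: MSB = 1 → 747 − 1024 = -277.
Both addends (after negating the subtrahend) are negative and so is the stored result: no signed overflow.

-277; no overflow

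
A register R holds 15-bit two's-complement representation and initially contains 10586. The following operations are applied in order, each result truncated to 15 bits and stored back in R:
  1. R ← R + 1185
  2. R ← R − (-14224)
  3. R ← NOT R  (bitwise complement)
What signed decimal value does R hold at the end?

Start: R = 10586 = 010100101011010.
R = 10586 + 1185 = 11771 = 010110111111011
R = 11771 − (-14224) = 25995; wraps to -6773 = 110010110001011
R = NOT 110010110001011 = 001101001110100 = 6772

6772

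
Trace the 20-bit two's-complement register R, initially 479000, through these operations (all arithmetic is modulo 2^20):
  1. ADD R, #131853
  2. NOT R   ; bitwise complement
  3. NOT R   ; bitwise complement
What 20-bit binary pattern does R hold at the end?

10010101001000100101

Start: R = 479000 = 01110100111100011000.
R = 479000 + 131853 = 610853; wraps to -437723 = 10010101001000100101
R = NOT 10010101001000100101 = 01101010110111011010 = 437722
R = NOT 01101010110111011010 = 10010101001000100101 = -437723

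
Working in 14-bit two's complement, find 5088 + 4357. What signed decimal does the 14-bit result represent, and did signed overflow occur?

5088 → 01001111100000
4357 → 01000100000101
  01001111100000
+ 01000100000101
= 10010011100101
Result 10010011100101: MSB = 1 → 9445 − 16384 = -6939.
Both addends are non-negative but the stored result is negative: signed overflow. The true value 5088 + 4357 = 9445 lies outside [-8192, 8191].

-6939; overflow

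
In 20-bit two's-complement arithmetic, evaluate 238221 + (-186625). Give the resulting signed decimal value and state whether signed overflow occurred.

238221 → 00111010001010001101
-186625 → 11010010011011111111
  00111010001010001101
+ 11010010011011111111
= 00001100100110001100  (discard carry-out 1)
Result 00001100100110001100: MSB = 0 → value 51596.
Addends have opposite signs, so signed overflow cannot occur.

51596; no overflow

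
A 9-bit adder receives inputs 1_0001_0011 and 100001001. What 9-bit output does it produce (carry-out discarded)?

000011100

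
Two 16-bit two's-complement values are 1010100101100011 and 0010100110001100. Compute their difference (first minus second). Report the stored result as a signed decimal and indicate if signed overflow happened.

32727; overflow

1010100101100011 = -22173 (signed)
0010100110001100 = 10636 (signed)
Subtract via negate-and-add: invert 0010100110001100 + 1 = 1101011001110100 (i.e. -10636).
  1010100101100011
+ 1101011001110100
= 0111111111010111  (discard carry-out 1)
Result 0111111111010111: MSB = 0 → value 32727.
Both addends (after negating the subtrahend) are negative but the stored result is non-negative: signed overflow. The true value -22173 − 10636 = -32809 lies outside [-32768, 32767].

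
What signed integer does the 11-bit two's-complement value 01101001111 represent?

847

MSB is 0, so the value is non-negative: 01101001111 = 847.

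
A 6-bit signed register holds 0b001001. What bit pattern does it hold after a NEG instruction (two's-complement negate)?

110111

Invert: 110110. Add 1: 110111.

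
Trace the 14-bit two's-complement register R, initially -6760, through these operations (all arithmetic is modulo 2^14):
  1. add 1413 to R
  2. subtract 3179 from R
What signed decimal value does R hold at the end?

Start: R = -6760 = 10010110011000.
R = -6760 + 1413 = -5347 = 10101100011101
R = -5347 − 3179 = -8526; wraps to 7858 = 01111010110010

7858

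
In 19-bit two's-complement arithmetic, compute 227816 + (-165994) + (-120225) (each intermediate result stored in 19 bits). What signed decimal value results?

227816 + (-165994) = 61822 (0001111000101111110)
61822 + (-120225) = -58403 (1110001101111011101)

-58403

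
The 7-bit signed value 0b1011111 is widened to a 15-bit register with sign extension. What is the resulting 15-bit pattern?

111111111011111

MSB of 1011111 is 1; replicate it into the new high bits.
11111111|1011111 → 111111111011111 (still -33).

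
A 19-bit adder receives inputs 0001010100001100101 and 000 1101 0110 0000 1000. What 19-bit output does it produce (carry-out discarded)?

  0001010100001100101
+ 0001101011000001000
= 0010111111001101101

0010111111001101101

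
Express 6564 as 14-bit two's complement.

6564 is non-negative, so write it directly in 14 bits: 01100110100100.

01100110100100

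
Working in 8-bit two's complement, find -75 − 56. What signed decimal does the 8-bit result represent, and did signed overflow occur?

125; overflow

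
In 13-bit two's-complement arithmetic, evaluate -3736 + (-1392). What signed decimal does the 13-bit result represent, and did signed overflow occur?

3064; overflow

-3736 → 1000101101000
-1392 → 1101010010000
  1000101101000
+ 1101010010000
= 0101111111000  (discard carry-out 1)
Result 0101111111000: MSB = 0 → value 3064.
Both addends are negative but the stored result is non-negative: signed overflow. The true value -3736 + (-1392) = -5128 lies outside [-4096, 4095].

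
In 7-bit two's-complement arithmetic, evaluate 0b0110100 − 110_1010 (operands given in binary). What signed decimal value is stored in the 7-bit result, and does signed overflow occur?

-54; overflow

0b0110100 → 0110100 = 52 (signed)
110_1010 → 1101010 = -22 (signed)
Subtract via negate-and-add: invert 1101010 + 1 = 0010110 (i.e. 22).
  0110100
+ 0010110
= 1001010
Result 1001010: MSB = 1 → 74 − 128 = -54.
Both addends (after negating the subtrahend) are non-negative but the stored result is negative: signed overflow. The true value 52 − (-22) = 74 lies outside [-64, 63].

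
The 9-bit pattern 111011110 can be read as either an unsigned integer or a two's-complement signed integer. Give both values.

Unsigned: 111011110 = 478.
Signed: MSB=1 → 478 − 512 = -34.

unsigned = 478, signed = -34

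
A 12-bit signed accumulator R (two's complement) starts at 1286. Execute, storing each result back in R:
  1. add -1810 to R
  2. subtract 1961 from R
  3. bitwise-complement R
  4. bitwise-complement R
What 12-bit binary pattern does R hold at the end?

011001001011

Start: R = 1286 = 010100000110.
R = 1286 + (-1810) = -524 = 110111110100
R = -524 − 1961 = -2485; wraps to 1611 = 011001001011
R = NOT 011001001011 = 100110110100 = -1612
R = NOT 100110110100 = 011001001011 = 1611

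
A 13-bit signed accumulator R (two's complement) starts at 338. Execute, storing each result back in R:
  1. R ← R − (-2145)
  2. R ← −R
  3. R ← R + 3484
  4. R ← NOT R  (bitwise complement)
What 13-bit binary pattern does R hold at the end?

1110000010110

Start: R = 338 = 0000101010010.
R = 338 − (-2145) = 2483 = 0100110110011
R = −(2483) = -2483 = 1011001001101
R = -2483 + 3484 = 1001 = 0001111101001
R = NOT 0001111101001 = 1110000010110 = -1002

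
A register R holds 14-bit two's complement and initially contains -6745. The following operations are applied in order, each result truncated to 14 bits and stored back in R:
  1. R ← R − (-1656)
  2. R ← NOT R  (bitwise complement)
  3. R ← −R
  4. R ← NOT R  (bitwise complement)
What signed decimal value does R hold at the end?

5087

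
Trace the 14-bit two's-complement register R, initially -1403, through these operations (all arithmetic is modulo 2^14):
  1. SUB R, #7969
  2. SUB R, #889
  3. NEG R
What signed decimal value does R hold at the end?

Start: R = -1403 = 11101010000101.
R = -1403 − 7969 = -9372; wraps to 7012 = 01101101100100
R = 7012 − 889 = 6123 = 01011111101011
R = −(6123) = -6123 = 10100000010101

-6123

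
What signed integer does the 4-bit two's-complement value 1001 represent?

MSB is 1, so the value is negative.
Unsigned reading: 9. Subtract 2^4 = 16: 9 − 16 = -7.

-7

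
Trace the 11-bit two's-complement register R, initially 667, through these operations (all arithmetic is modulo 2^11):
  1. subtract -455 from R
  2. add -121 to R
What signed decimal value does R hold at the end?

1001

Start: R = 667 = 01010011011.
R = 667 − (-455) = 1122; wraps to -926 = 10001100010
R = -926 + (-121) = -1047; wraps to 1001 = 01111101001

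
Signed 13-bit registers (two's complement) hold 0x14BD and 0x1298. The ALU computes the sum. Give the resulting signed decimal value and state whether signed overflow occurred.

1877; overflow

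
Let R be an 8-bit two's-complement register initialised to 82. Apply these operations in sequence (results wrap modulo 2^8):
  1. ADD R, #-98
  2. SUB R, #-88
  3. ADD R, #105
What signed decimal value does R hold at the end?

Start: R = 82 = 01010010.
R = 82 + (-98) = -16 = 11110000
R = -16 − (-88) = 72 = 01001000
R = 72 + 105 = 177; wraps to -79 = 10110001

-79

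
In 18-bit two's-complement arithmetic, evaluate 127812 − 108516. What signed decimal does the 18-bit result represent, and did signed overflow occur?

19296; no overflow

127812 → 011111001101000100
108516 → 011010011111100100
Subtract via negate-and-add: invert 011010011111100100 + 1 = 100101100000011100 (i.e. -108516).
  011111001101000100
+ 100101100000011100
= 000100101101100000  (discard carry-out 1)
Result 000100101101100000: MSB = 0 → value 19296.
Addends (after negating the subtrahend) have opposite signs, so signed overflow cannot occur.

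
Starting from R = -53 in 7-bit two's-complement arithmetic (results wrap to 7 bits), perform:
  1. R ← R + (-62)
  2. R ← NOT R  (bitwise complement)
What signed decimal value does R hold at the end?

Start: R = -53 = 1001011.
R = -53 + (-62) = -115; wraps to 13 = 0001101
R = NOT 0001101 = 1110010 = -14

-14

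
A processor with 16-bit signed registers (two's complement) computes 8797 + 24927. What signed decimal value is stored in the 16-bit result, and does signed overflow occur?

-31812; overflow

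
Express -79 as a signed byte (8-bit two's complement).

10110001

|-79| = 79 = 01001111 in 8 bits.
Invert the bits: 10110000. Add 1: 10110001.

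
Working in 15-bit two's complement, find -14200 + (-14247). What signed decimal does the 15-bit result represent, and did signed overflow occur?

-14200 → 100100010001000
-14247 → 100100001011001
  100100010001000
+ 100100001011001
= 001000011100001  (discard carry-out 1)
Result 001000011100001: MSB = 0 → value 4321.
Both addends are negative but the stored result is non-negative: signed overflow. The true value -14200 + (-14247) = -28447 lies outside [-16384, 16383].

4321; overflow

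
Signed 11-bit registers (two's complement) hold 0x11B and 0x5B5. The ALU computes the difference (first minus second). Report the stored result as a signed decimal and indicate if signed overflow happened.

870; no overflow

0x11B = 00100011011 = 283 (signed)
0x5B5 = 10110110101 = -587 (signed)
Subtract via negate-and-add: invert 10110110101 + 1 = 01001001011 (i.e. 587).
  00100011011
+ 01001001011
= 01101100110
Result 01101100110: MSB = 0 → value 870.
Both addends (after negating the subtrahend) are non-negative and so is the stored result: no signed overflow.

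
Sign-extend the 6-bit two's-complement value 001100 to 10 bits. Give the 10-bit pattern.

MSB of 001100 is 0; replicate it into the new high bits.
0000|001100 → 0000001100 (still 12).

0000001100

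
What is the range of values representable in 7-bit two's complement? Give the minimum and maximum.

min = -64, max = 63

Minimum: −2^6 = -64.
Maximum: 2^6 − 1 = 63.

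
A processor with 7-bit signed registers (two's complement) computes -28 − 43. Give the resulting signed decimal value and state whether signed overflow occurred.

-28 → 1100100
43 → 0101011
Subtract via negate-and-add: invert 0101011 + 1 = 1010101 (i.e. -43).
  1100100
+ 1010101
= 0111001  (discard carry-out 1)
Result 0111001: MSB = 0 → value 57.
Both addends (after negating the subtrahend) are negative but the stored result is non-negative: signed overflow. The true value -28 − 43 = -71 lies outside [-64, 63].

57; overflow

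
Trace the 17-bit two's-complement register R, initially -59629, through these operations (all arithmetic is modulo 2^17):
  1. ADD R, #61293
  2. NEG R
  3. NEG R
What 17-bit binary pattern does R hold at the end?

Start: R = -59629 = 10001011100010011.
R = -59629 + 61293 = 1664 = 00000011010000000
R = −(1664) = -1664 = 11111100110000000
R = −(-1664) = 1664 = 00000011010000000

00000011010000000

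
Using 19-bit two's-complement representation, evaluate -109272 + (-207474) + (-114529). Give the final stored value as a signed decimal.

93013

-109272 + (-207474) = -316746 → wraps to 207542 (0110010101010110110)
207542 + (-114529) = 93013 (0010110101101010101)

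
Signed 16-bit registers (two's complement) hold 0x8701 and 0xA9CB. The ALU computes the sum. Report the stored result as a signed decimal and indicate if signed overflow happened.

12492; overflow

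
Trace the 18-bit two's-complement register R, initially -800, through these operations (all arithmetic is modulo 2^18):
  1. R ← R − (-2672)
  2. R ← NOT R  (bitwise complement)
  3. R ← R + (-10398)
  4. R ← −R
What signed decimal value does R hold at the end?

12271

Start: R = -800 = 111111110011100000.
R = -800 − (-2672) = 1872 = 000000011101010000
R = NOT 000000011101010000 = 111111100010101111 = -1873
R = -1873 + (-10398) = -12271 = 111101000000010001
R = −(-12271) = 12271 = 000010111111101111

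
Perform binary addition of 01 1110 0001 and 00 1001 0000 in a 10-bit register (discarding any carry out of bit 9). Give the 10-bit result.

  0111100001
+ 0010010000
= 1001110001

1001110001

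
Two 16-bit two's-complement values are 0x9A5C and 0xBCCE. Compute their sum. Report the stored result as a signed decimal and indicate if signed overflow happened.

22314; overflow

0x9A5C = 1001101001011100 = -26020 (signed)
0xBCCE = 1011110011001110 = -17202 (signed)
  1001101001011100
+ 1011110011001110
= 0101011100101010  (discard carry-out 1)
Result 0101011100101010: MSB = 0 → value 22314.
Both addends are negative but the stored result is non-negative: signed overflow. The true value -26020 + (-17202) = -43222 lies outside [-32768, 32767].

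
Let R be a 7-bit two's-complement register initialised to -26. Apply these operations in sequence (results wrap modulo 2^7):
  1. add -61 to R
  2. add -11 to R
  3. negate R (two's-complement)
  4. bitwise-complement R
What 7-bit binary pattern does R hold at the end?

0011101

Start: R = -26 = 1100110.
R = -26 + (-61) = -87; wraps to 41 = 0101001
R = 41 + (-11) = 30 = 0011110
R = −(30) = -30 = 1100010
R = NOT 1100010 = 0011101 = 29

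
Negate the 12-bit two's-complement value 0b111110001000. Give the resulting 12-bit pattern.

000001111000

Invert: 000001110111. Add 1: 000001111000.
Check: 111110001000 = -120, 000001111000 = 120.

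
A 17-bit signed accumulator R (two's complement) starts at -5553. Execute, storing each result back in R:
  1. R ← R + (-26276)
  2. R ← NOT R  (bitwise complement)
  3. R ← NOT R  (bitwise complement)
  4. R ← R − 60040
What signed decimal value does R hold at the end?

39203

Start: R = -5553 = 11110101001001111.
R = -5553 + (-26276) = -31829 = 11000001110101011
R = NOT 11000001110101011 = 00111110001010100 = 31828
R = NOT 00111110001010100 = 11000001110101011 = -31829
R = -31829 − 60040 = -91869; wraps to 39203 = 01001100100100011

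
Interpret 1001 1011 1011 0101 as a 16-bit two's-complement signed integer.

MSB is 1, so the value is negative.
Invert: 0110010001001010. Add 1: 0110010001001011 = 25675. So the value is −25675.

-25675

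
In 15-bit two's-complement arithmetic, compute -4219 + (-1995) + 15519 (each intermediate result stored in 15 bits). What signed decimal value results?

9305

-4219 + (-1995) = -6214 (110011110111010)
-6214 + 15519 = 9305 (010010001011001)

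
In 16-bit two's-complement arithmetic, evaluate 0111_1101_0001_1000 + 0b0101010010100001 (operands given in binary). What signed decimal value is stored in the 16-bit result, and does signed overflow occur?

-11847; overflow

0111_1101_0001_1000 → 0111110100011000 = 32024 (signed)
0b0101010010100001 → 0101010010100001 = 21665 (signed)
  0111110100011000
+ 0101010010100001
= 1101000110111001
Result 1101000110111001: MSB = 1 → 53689 − 65536 = -11847.
Both addends are non-negative but the stored result is negative: signed overflow. The true value 32024 + 21665 = 53689 lies outside [-32768, 32767].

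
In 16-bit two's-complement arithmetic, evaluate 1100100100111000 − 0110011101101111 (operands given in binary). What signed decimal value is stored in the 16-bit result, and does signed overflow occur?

25033; overflow

1100100100111000 = -14024 (signed)
0110011101101111 = 26479 (signed)
Subtract via negate-and-add: invert 0110011101101111 + 1 = 1001100010010001 (i.e. -26479).
  1100100100111000
+ 1001100010010001
= 0110000111001001  (discard carry-out 1)
Result 0110000111001001: MSB = 0 → value 25033.
Both addends (after negating the subtrahend) are negative but the stored result is non-negative: signed overflow. The true value -14024 − 26479 = -40503 lies outside [-32768, 32767].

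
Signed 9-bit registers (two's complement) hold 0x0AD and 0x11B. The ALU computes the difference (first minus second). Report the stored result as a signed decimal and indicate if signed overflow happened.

0x0AD = 010101101 = 173 (signed)
0x11B = 100011011 = -229 (signed)
Subtract via negate-and-add: invert 100011011 + 1 = 011100101 (i.e. 229).
  010101101
+ 011100101
= 110010010
Result 110010010: MSB = 1 → 402 − 512 = -110.
Both addends (after negating the subtrahend) are non-negative but the stored result is negative: signed overflow. The true value 173 − (-229) = 402 lies outside [-256, 255].

-110; overflow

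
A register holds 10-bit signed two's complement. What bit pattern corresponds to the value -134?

1101111010

|-134| = 134 = 0010000110 in 10 bits.
Invert the bits: 1101111001. Add 1: 1101111010.
Check: 1101111010 reads as 890 − 1024 = -134.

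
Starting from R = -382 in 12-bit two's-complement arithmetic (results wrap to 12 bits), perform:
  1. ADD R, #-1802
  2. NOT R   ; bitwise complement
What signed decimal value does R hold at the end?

-1913

Start: R = -382 = 111010000010.
R = -382 + (-1802) = -2184; wraps to 1912 = 011101111000
R = NOT 011101111000 = 100010000111 = -1913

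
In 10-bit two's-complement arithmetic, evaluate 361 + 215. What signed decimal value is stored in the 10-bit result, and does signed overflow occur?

-448; overflow

361 → 0101101001
215 → 0011010111
  0101101001
+ 0011010111
= 1001000000
Result 1001000000: MSB = 1 → 576 − 1024 = -448.
Both addends are non-negative but the stored result is negative: signed overflow. The true value 361 + 215 = 576 lies outside [-512, 511].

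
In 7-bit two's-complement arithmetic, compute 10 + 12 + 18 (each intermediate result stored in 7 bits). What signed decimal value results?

40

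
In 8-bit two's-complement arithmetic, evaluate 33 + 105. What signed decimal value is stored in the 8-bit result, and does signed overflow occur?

-118; overflow

33 → 00100001
105 → 01101001
  00100001
+ 01101001
= 10001010
Result 10001010: MSB = 1 → 138 − 256 = -118.
Both addends are non-negative but the stored result is negative: signed overflow. The true value 33 + 105 = 138 lies outside [-128, 127].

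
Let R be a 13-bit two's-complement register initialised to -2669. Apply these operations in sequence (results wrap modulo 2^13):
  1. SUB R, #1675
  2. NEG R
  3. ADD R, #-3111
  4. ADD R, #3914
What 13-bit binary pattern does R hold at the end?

1010000011011

Start: R = -2669 = 1010110010011.
R = -2669 − 1675 = -4344; wraps to 3848 = 0111100001000
R = −(3848) = -3848 = 1000011111000
R = -3848 + (-3111) = -6959; wraps to 1233 = 0010011010001
R = 1233 + 3914 = 5147; wraps to -3045 = 1010000011011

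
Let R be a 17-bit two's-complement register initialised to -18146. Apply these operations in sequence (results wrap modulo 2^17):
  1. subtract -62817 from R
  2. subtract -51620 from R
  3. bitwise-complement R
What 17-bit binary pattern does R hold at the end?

Start: R = -18146 = 11011100100011110.
R = -18146 − (-62817) = 44671 = 01010111001111111
R = 44671 − (-51620) = 96291; wraps to -34781 = 10111100000100011
R = NOT 10111100000100011 = 01000011111011100 = 34780

01000011111011100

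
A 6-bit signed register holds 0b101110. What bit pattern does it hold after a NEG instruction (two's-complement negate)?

010010

Invert: 010001. Add 1: 010010.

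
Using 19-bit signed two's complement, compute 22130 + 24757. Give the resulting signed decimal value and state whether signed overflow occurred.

46887; no overflow

22130 → 0000101011001110010
24757 → 0000110000010110101
  0000101011001110010
+ 0000110000010110101
= 0001011011100100111
Result 0001011011100100111: MSB = 0 → value 46887.
Both addends are non-negative and so is the stored result: no signed overflow.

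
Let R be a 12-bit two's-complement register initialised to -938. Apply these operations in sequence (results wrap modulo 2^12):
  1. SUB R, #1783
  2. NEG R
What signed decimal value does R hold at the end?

-1375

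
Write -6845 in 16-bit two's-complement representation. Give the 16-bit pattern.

1110010101000011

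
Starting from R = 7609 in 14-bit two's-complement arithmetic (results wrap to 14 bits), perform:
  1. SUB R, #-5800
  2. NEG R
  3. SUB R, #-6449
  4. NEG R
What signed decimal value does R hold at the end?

6960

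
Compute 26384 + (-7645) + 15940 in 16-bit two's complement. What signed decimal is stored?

26384 + (-7645) = 18739 (0100100100110011)
18739 + 15940 = 34679 → wraps to -30857 (1000011101110111)

-30857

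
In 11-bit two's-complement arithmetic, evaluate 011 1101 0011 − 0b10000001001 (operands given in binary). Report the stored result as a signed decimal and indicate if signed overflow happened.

-54; overflow

011 1101 0011 → 01111010011 = 979 (signed)
0b10000001001 → 10000001001 = -1015 (signed)
Subtract via negate-and-add: invert 10000001001 + 1 = 01111110111 (i.e. 1015).
  01111010011
+ 01111110111
= 11111001010
Result 11111001010: MSB = 1 → 1994 − 2048 = -54.
Both addends (after negating the subtrahend) are non-negative but the stored result is negative: signed overflow. The true value 979 − (-1015) = 1994 lies outside [-1024, 1023].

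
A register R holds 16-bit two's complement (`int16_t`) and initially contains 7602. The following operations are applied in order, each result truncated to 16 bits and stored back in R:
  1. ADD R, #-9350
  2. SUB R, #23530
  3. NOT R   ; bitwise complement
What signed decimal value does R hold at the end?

Start: R = 7602 = 0001110110110010.
R = 7602 + (-9350) = -1748 = 1111100100101100
R = -1748 − 23530 = -25278 = 1001110101000010
R = NOT 1001110101000010 = 0110001010111101 = 25277

25277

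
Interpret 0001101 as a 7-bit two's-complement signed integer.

MSB is 0, so the value is non-negative: 0001101 = 13.

13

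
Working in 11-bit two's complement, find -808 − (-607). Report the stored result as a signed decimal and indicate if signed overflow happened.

-201; no overflow

-808 → 10011011000
-607 → 10110100001
Subtract via negate-and-add: invert 10110100001 + 1 = 01001011111 (i.e. 607).
  10011011000
+ 01001011111
= 11100110111
Result 11100110111: MSB = 1 → 1847 − 2048 = -201.
Addends (after negating the subtrahend) have opposite signs, so signed overflow cannot occur.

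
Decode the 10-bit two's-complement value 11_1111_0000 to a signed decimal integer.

-16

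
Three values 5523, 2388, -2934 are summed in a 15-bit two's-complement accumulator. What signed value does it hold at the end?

4977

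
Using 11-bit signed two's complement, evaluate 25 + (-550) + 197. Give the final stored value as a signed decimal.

-328

25 + (-550) = -525 (10111110011)
-525 + 197 = -328 (11010111000)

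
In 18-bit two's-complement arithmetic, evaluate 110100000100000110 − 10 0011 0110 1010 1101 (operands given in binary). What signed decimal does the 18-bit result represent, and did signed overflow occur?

110100000100000110 = -48890 (signed)
10 0011 0110 1010 1101 → 100011011010101101 = -117075 (signed)
Subtract via negate-and-add: invert 100011011010101101 + 1 = 011100100101010011 (i.e. 117075).
  110100000100000110
+ 011100100101010011
= 010000101001011001  (discard carry-out 1)
Result 010000101001011001: MSB = 0 → value 68185.
Addends (after negating the subtrahend) have opposite signs, so signed overflow cannot occur.

68185; no overflow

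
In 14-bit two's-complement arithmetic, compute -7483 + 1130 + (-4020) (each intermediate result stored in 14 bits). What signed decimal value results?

6011

-7483 + 1130 = -6353 (10011100101111)
-6353 + (-4020) = -10373 → wraps to 6011 (01011101111011)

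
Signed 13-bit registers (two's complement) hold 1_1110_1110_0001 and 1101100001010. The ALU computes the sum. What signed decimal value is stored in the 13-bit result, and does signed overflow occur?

1_1110_1110_0001 → 1111011100001 = -287 (signed)
1101100001010 = -1270 (signed)
  1111011100001
+ 1101100001010
= 1100111101011  (discard carry-out 1)
Result 1100111101011: MSB = 1 → 6635 − 8192 = -1557.
Both addends are negative and so is the stored result: no signed overflow.

-1557; no overflow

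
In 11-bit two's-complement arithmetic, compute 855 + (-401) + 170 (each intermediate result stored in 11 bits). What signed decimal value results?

624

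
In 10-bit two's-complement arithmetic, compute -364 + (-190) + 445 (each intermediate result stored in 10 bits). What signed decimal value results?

-109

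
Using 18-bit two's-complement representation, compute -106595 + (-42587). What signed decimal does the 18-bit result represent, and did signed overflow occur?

112962; overflow

-106595 → 100101111110011101
-42587 → 110101100110100101
  100101111110011101
+ 110101100110100101
= 011011100101000010  (discard carry-out 1)
Result 011011100101000010: MSB = 0 → value 112962.
Both addends are negative but the stored result is non-negative: signed overflow. The true value -106595 + (-42587) = -149182 lies outside [-131072, 131071].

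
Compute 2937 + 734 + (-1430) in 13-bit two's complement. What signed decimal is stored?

2937 + 734 = 3671 (0111001010111)
3671 + (-1430) = 2241 (0100011000001)

2241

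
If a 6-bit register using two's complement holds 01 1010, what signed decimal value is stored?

26

MSB is 0, so the value is non-negative: 011010 = 26.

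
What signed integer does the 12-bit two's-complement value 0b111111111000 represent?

-8

MSB is 1, so the value is negative.
Invert: 000000000111. Add 1: 000000001000 = 8. So the value is −8.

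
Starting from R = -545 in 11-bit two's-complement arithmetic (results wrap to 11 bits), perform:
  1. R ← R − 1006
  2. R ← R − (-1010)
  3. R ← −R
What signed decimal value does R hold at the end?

541

Start: R = -545 = 10111011111.
R = -545 − 1006 = -1551; wraps to 497 = 00111110001
R = 497 − (-1010) = 1507; wraps to -541 = 10111100011
R = −(-541) = 541 = 01000011101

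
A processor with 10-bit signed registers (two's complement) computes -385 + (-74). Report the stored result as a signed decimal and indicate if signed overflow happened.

-459; no overflow

-385 → 1001111111
-74 → 1110110110
  1001111111
+ 1110110110
= 1000110101  (discard carry-out 1)
Result 1000110101: MSB = 1 → 565 − 1024 = -459.
Both addends are negative and so is the stored result: no signed overflow.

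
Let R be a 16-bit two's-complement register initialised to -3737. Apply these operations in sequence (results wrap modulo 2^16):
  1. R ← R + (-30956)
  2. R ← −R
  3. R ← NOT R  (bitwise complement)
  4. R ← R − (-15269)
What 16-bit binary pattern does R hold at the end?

1011010000011111

Start: R = -3737 = 1111000101100111.
R = -3737 + (-30956) = -34693; wraps to 30843 = 0111100001111011
R = −(30843) = -30843 = 1000011110000101
R = NOT 1000011110000101 = 0111100001111010 = 30842
R = 30842 − (-15269) = 46111; wraps to -19425 = 1011010000011111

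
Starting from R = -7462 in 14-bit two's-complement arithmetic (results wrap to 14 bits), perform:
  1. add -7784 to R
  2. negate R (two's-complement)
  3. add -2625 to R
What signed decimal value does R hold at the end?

-3763

Start: R = -7462 = 10001011011010.
R = -7462 + (-7784) = -15246; wraps to 1138 = 00010001110010
R = −(1138) = -1138 = 11101110001110
R = -1138 + (-2625) = -3763 = 11000101001101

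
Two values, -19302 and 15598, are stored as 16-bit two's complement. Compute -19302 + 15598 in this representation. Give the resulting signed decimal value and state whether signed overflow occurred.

-19302 → 1011010010011010
15598 → 0011110011101110
  1011010010011010
+ 0011110011101110
= 1111000110001000
Result 1111000110001000: MSB = 1 → 61832 − 65536 = -3704.
Addends have opposite signs, so signed overflow cannot occur.

-3704; no overflow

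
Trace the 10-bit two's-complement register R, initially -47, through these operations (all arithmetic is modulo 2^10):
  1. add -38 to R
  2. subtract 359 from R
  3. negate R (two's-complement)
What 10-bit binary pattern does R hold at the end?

0110111100

Start: R = -47 = 1111010001.
R = -47 + (-38) = -85 = 1110101011
R = -85 − 359 = -444 = 1001000100
R = −(-444) = 444 = 0110111100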